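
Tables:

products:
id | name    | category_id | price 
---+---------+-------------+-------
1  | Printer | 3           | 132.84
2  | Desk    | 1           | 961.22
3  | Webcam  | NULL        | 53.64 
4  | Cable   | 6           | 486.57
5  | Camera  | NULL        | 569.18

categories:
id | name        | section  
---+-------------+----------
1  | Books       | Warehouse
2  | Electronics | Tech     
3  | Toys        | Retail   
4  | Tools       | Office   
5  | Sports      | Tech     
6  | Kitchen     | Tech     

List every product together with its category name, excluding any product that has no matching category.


INNER JOIN keeps only products rows whose category_id matches an id in categories. Walk through each product:
  - product 1 (Printer): category_id=3 -> matches Toys
  - product 2 (Desk): category_id=1 -> matches Books
  - product 3 (Webcam): category_id=NULL, no match -> dropped
  - product 4 (Cable): category_id=6 -> matches Kitchen
  - product 5 (Camera): category_id=NULL, no match -> dropped
So 2 of 5 rows are dropped.

SQL:
SELECT a.name, b.name AS category
FROM products a
INNER JOIN categories b ON a.category_id = b.id

Result:
name    | category
--------+---------
Printer | Toys    
Desk    | Books   
Cable   | Kitchen 


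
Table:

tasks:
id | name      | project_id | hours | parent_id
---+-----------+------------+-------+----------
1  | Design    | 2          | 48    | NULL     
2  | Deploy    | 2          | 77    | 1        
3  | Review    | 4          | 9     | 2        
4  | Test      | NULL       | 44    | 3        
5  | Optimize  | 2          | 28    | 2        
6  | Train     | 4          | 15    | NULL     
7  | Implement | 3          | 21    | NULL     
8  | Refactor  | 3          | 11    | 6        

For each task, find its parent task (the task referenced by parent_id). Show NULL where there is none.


This is a self-join: tasks is joined to a second copy of itself, matching each row's parent_id to another row's id. Use LEFT JOIN so rows with parent_id=NULL are kept.
  - task 1 (Design): parent_id=NULL -> NULL
  - task 2 (Deploy): parent_id=1 -> Design
  - task 3 (Review): parent_id=2 -> Deploy
  - task 4 (Test): parent_id=3 -> Review
  - task 5 (Optimize): parent_id=2 -> Deploy
  - task 6 (Train): parent_id=NULL -> NULL
  - task 7 (Implement): parent_id=NULL -> NULL
  - task 8 (Refactor): parent_id=6 -> Train

SQL:
SELECT a.name AS item, b.name AS parent
FROM tasks a
LEFT JOIN tasks b ON a.parent_id = b.id

Result:
item      | parent
----------+-------
Design    | NULL  
Deploy    | Design
Review    | Deploy
Test      | Review
Optimize  | Deploy
Train     | NULL  
Implement | NULL  
Refactor  | Train 


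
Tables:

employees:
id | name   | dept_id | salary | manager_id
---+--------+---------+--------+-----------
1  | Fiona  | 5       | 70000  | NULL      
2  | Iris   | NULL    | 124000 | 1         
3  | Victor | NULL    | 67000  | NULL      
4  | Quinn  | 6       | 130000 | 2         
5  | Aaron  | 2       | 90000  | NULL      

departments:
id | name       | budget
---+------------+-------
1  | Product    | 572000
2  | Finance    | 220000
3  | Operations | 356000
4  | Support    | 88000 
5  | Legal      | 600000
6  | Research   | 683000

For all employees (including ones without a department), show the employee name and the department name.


LEFT JOIN keeps every row from employees (the left table); where dept_id has no match in departments, the department columns become NULL. Walk through each employee:
  - employee 1 (Fiona): dept_id=5 -> matches Legal
  - employee 2 (Iris): dept_id=NULL, no match -> kept with NULL
  - employee 3 (Victor): dept_id=NULL, no match -> kept with NULL
  - employee 4 (Quinn): dept_id=6 -> matches Research
  - employee 5 (Aaron): dept_id=2 -> matches Finance
All 5 rows appear; 2 have NULL department.

SQL:
SELECT a.name, b.name AS department
FROM employees a
LEFT JOIN departments b ON a.dept_id = b.id

Result:
name   | department
-------+-----------
Fiona  | Legal     
Iris   | NULL      
Victor | NULL      
Quinn  | Research  
Aaron  | Finance   


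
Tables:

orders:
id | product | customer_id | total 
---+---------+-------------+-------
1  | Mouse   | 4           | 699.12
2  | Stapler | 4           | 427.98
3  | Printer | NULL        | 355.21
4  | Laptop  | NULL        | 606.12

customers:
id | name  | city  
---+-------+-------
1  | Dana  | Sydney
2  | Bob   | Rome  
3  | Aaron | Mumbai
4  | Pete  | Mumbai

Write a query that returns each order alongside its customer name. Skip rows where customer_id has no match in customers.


INNER JOIN keeps only orders rows whose customer_id matches an id in customers. Walk through each order:
  - order 1 (Mouse): customer_id=4 -> matches Pete
  - order 2 (Stapler): customer_id=4 -> matches Pete
  - order 3 (Printer): customer_id=NULL, no match -> dropped
  - order 4 (Laptop): customer_id=NULL, no match -> dropped
So 2 of 4 rows are dropped.

SQL:
SELECT a.product, b.name AS customer
FROM orders a
INNER JOIN customers b ON a.customer_id = b.id

Result:
product | customer
--------+---------
Mouse   | Pete    
Stapler | Pete    


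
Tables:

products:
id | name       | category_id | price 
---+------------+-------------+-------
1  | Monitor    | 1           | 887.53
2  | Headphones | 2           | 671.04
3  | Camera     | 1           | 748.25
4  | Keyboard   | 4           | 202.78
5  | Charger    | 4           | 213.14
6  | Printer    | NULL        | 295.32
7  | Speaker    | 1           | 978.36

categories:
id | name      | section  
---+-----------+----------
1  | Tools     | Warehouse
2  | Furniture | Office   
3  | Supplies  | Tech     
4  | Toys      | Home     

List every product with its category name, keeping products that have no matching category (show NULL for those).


LEFT JOIN keeps every row from products (the left table); where category_id has no match in categories, the category columns become NULL. Walk through each product:
  - product 1 (Monitor): category_id=1 -> matches Tools
  - product 2 (Headphones): category_id=2 -> matches Furniture
  - product 3 (Camera): category_id=1 -> matches Tools
  - product 4 (Keyboard): category_id=4 -> matches Toys
  - product 5 (Charger): category_id=4 -> matches Toys
  - product 6 (Printer): category_id=NULL, no match -> kept with NULL
  - product 7 (Speaker): category_id=1 -> matches Tools
All 7 rows appear; 1 has NULL category.

SQL:
SELECT a.name, b.name AS category
FROM products a
LEFT JOIN categories b ON a.category_id = b.id

Result:
name       | category 
-----------+----------
Monitor    | Tools    
Headphones | Furniture
Camera     | Tools    
Keyboard   | Toys     
Charger    | Toys     
Printer    | NULL     
Speaker    | Tools    


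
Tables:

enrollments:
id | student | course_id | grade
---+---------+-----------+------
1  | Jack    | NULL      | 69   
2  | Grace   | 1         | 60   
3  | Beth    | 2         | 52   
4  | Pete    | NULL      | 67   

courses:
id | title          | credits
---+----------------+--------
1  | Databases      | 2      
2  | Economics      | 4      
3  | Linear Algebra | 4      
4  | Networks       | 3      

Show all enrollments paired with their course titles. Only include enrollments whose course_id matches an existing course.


INNER JOIN keeps only enrollments rows whose course_id matches an id in courses. Walk through each enrollment:
  - enrollment 1 (Jack): course_id=NULL, no match -> dropped
  - enrollment 2 (Grace): course_id=1 -> matches Databases
  - enrollment 3 (Beth): course_id=2 -> matches Economics
  - enrollment 4 (Pete): course_id=NULL, no match -> dropped
So 2 of 4 rows are dropped.

SQL:
SELECT a.student, b.title AS course
FROM enrollments a
INNER JOIN courses b ON a.course_id = b.id

Result:
student | course   
--------+----------
Grace   | Databases
Beth    | Economics


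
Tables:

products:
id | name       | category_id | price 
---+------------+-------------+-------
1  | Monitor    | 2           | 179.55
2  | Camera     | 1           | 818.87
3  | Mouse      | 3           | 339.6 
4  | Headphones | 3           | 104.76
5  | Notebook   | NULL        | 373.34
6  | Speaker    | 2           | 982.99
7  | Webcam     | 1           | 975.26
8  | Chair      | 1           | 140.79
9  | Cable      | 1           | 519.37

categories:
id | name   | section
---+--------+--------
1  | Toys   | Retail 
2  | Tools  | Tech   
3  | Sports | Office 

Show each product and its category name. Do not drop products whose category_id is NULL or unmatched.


LEFT JOIN keeps every row from products (the left table); where category_id has no match in categories, the category columns become NULL. Walk through each product:
  - product 1 (Monitor): category_id=2 -> matches Tools
  - product 2 (Camera): category_id=1 -> matches Toys
  - product 3 (Mouse): category_id=3 -> matches Sports
  - product 4 (Headphones): category_id=3 -> matches Sports
  - product 5 (Notebook): category_id=NULL, no match -> kept with NULL
  - product 6 (Speaker): category_id=2 -> matches Tools
  - product 7 (Webcam): category_id=1 -> matches Toys
  - product 8 (Chair): category_id=1 -> matches Toys
  - product 9 (Cable): category_id=1 -> matches Toys
All 9 rows appear; 1 has NULL category.

SQL:
SELECT a.name, b.name AS category
FROM products a
LEFT JOIN categories b ON a.category_id = b.id

Result:
name       | category
-----------+---------
Monitor    | Tools   
Camera     | Toys    
Mouse      | Sports  
Headphones | Sports  
Notebook   | NULL    
Speaker    | Tools   
Webcam     | Toys    
Chair      | Toys    
Cable      | Toys    


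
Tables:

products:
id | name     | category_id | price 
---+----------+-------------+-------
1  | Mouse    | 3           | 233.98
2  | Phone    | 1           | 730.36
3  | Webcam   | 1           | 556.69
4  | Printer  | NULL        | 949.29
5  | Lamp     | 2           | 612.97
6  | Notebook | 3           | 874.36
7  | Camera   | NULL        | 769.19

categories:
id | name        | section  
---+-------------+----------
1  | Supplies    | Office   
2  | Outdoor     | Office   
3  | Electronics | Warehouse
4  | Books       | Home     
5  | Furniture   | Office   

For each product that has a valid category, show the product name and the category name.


INNER JOIN keeps only products rows whose category_id matches an id in categories. Walk through each product:
  - product 1 (Mouse): category_id=3 -> matches Electronics
  - product 2 (Phone): category_id=1 -> matches Supplies
  - product 3 (Webcam): category_id=1 -> matches Supplies
  - product 4 (Printer): category_id=NULL, no match -> dropped
  - product 5 (Lamp): category_id=2 -> matches Outdoor
  - product 6 (Notebook): category_id=3 -> matches Electronics
  - product 7 (Camera): category_id=NULL, no match -> dropped
So 2 of 7 rows are dropped.

SQL:
SELECT a.name, b.name AS category
FROM products a
INNER JOIN categories b ON a.category_id = b.id

Result:
name     | category   
---------+------------
Mouse    | Electronics
Phone    | Supplies   
Webcam   | Supplies   
Lamp     | Outdoor    
Notebook | Electronics


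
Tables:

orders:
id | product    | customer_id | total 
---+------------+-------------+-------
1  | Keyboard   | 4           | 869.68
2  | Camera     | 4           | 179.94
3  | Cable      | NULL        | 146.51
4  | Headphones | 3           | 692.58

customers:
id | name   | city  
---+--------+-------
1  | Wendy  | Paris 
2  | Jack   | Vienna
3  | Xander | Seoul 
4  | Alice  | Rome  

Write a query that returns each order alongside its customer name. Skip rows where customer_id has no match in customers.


INNER JOIN keeps only orders rows whose customer_id matches an id in customers. Walk through each order:
  - order 1 (Keyboard): customer_id=4 -> matches Alice
  - order 2 (Camera): customer_id=4 -> matches Alice
  - order 3 (Cable): customer_id=NULL, no match -> dropped
  - order 4 (Headphones): customer_id=3 -> matches Xander
So 1 of 4 rows is dropped.

SQL:
SELECT a.product, b.name AS customer
FROM orders a
INNER JOIN customers b ON a.customer_id = b.id

Result:
product    | customer
-----------+---------
Keyboard   | Alice   
Camera     | Alice   
Headphones | Xander  


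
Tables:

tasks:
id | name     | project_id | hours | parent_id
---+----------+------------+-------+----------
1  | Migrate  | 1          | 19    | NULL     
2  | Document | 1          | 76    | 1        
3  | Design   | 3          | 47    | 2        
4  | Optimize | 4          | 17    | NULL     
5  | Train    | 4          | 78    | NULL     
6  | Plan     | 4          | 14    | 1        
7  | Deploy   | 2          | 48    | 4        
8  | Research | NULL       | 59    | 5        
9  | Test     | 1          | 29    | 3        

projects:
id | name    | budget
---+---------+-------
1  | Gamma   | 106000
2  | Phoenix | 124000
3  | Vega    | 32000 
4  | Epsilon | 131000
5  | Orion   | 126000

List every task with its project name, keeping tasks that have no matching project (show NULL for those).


LEFT JOIN keeps every row from tasks (the left table); where project_id has no match in projects, the project columns become NULL. Walk through each task:
  - task 1 (Migrate): project_id=1 -> matches Gamma
  - task 2 (Document): project_id=1 -> matches Gamma
  - task 3 (Design): project_id=3 -> matches Vega
  - task 4 (Optimize): project_id=4 -> matches Epsilon
  - task 5 (Train): project_id=4 -> matches Epsilon
  - task 6 (Plan): project_id=4 -> matches Epsilon
  - task 7 (Deploy): project_id=2 -> matches Phoenix
  - task 8 (Research): project_id=NULL, no match -> kept with NULL
  - task 9 (Test): project_id=1 -> matches Gamma
All 9 rows appear; 1 has NULL project.

SQL:
SELECT a.name, b.name AS project
FROM tasks a
LEFT JOIN projects b ON a.project_id = b.id

Result:
name     | project
---------+--------
Migrate  | Gamma  
Document | Gamma  
Design   | Vega   
Optimize | Epsilon
Train    | Epsilon
Plan     | Epsilon
Deploy   | Phoenix
Research | NULL   
Test     | Gamma  


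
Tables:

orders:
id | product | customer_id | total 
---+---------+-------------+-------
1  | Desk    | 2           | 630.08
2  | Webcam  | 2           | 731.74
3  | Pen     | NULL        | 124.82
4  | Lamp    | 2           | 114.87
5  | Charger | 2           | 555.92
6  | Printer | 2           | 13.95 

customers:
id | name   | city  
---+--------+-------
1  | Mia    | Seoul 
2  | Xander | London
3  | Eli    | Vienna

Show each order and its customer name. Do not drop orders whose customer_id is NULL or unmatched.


LEFT JOIN keeps every row from orders (the left table); where customer_id has no match in customers, the customer columns become NULL. Walk through each order:
  - order 1 (Desk): customer_id=2 -> matches Xander
  - order 2 (Webcam): customer_id=2 -> matches Xander
  - order 3 (Pen): customer_id=NULL, no match -> kept with NULL
  - order 4 (Lamp): customer_id=2 -> matches Xander
  - order 5 (Charger): customer_id=2 -> matches Xander
  - order 6 (Printer): customer_id=2 -> matches Xander
All 6 rows appear; 1 has NULL customer.

SQL:
SELECT a.product, b.name AS customer
FROM orders a
LEFT JOIN customers b ON a.customer_id = b.id

Result:
product | customer
--------+---------
Desk    | Xander  
Webcam  | Xander  
Pen     | NULL    
Lamp    | Xander  
Charger | Xander  
Printer | Xander  


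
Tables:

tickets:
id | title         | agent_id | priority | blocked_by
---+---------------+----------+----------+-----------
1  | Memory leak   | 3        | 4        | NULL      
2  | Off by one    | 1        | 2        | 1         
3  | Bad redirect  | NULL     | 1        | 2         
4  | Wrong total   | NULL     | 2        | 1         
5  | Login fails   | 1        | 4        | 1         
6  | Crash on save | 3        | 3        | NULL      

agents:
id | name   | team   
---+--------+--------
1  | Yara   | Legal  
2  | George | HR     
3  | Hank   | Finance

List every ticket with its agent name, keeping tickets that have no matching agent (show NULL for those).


LEFT JOIN keeps every row from tickets (the left table); where agent_id has no match in agents, the agent columns become NULL. Walk through each ticket:
  - ticket 1 (Memory leak): agent_id=3 -> matches Hank
  - ticket 2 (Off by one): agent_id=1 -> matches Yara
  - ticket 3 (Bad redirect): agent_id=NULL, no match -> kept with NULL
  - ticket 4 (Wrong total): agent_id=NULL, no match -> kept with NULL
  - ticket 5 (Login fails): agent_id=1 -> matches Yara
  - ticket 6 (Crash on save): agent_id=3 -> matches Hank
All 6 rows appear; 2 have NULL agent.

SQL:
SELECT a.title, b.name AS agent
FROM tickets a
LEFT JOIN agents b ON a.agent_id = b.id

Result:
title         | agent
--------------+------
Memory leak   | Hank 
Off by one    | Yara 
Bad redirect  | NULL 
Wrong total   | NULL 
Login fails   | Yara 
Crash on save | Hank 


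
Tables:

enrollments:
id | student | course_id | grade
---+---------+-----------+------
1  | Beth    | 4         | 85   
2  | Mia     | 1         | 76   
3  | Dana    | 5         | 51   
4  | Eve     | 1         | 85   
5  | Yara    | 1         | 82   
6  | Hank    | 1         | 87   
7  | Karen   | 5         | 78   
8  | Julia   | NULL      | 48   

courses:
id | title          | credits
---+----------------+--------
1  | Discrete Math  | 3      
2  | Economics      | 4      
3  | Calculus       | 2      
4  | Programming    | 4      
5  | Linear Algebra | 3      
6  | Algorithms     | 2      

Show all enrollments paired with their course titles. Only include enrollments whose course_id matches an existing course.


INNER JOIN keeps only enrollments rows whose course_id matches an id in courses. Walk through each enrollment:
  - enrollment 1 (Beth): course_id=4 -> matches Programming
  - enrollment 2 (Mia): course_id=1 -> matches Discrete Math
  - enrollment 3 (Dana): course_id=5 -> matches Linear Algebra
  - enrollment 4 (Eve): course_id=1 -> matches Discrete Math
  - enrollment 5 (Yara): course_id=1 -> matches Discrete Math
  - enrollment 6 (Hank): course_id=1 -> matches Discrete Math
  - enrollment 7 (Karen): course_id=5 -> matches Linear Algebra
  - enrollment 8 (Julia): course_id=NULL, no match -> dropped
So 1 of 8 rows is dropped.

SQL:
SELECT a.student, b.title AS course
FROM enrollments a
INNER JOIN courses b ON a.course_id = b.id

Result:
student | course        
--------+---------------
Beth    | Programming   
Mia     | Discrete Math 
Dana    | Linear Algebra
Eve     | Discrete Math 
Yara    | Discrete Math 
Hank    | Discrete Math 
Karen   | Linear Algebra


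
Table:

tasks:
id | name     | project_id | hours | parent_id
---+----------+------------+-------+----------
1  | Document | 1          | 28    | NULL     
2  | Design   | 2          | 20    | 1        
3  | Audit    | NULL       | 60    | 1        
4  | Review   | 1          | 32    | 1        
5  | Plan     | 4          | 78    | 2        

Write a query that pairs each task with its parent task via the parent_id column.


This is a self-join: tasks is joined to a second copy of itself, matching each row's parent_id to another row's id. Use LEFT JOIN so rows with parent_id=NULL are kept.
  - task 1 (Document): parent_id=NULL -> NULL
  - task 2 (Design): parent_id=1 -> Document
  - task 3 (Audit): parent_id=1 -> Document
  - task 4 (Review): parent_id=1 -> Document
  - task 5 (Plan): parent_id=2 -> Design

SQL:
SELECT a.name AS item, b.name AS parent
FROM tasks a
LEFT JOIN tasks b ON a.parent_id = b.id

Result:
item     | parent  
---------+---------
Document | NULL    
Design   | Document
Audit    | Document
Review   | Document
Plan     | Design  


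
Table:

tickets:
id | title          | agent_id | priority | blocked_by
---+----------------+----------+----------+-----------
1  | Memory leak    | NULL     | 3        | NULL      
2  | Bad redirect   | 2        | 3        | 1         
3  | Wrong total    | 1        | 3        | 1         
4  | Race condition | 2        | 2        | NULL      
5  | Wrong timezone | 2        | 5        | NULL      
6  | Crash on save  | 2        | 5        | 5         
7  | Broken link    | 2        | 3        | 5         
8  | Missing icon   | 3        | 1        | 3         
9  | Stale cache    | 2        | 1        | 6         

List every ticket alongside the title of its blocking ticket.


This is a self-join: tickets is joined to a second copy of itself, matching each row's blocked_by to another row's id. Use LEFT JOIN so rows with blocked_by=NULL are kept.
  - ticket 1 (Memory leak): blocked_by=NULL -> NULL
  - ticket 2 (Bad redirect): blocked_by=1 -> Memory leak
  - ticket 3 (Wrong total): blocked_by=1 -> Memory leak
  - ticket 4 (Race condition): blocked_by=NULL -> NULL
  - ticket 5 (Wrong timezone): blocked_by=NULL -> NULL
  - ticket 6 (Crash on save): blocked_by=5 -> Wrong timezone
  - ticket 7 (Broken link): blocked_by=5 -> Wrong timezone
  - ticket 8 (Missing icon): blocked_by=3 -> Wrong total
  - ticket 9 (Stale cache): blocked_by=6 -> Crash on save

SQL:
SELECT a.title AS item, b.title AS blocked_by
FROM tickets a
LEFT JOIN tickets b ON a.blocked_by = b.id

Result:
item           | blocked_by    
---------------+---------------
Memory leak    | NULL          
Bad redirect   | Memory leak   
Wrong total    | Memory leak   
Race condition | NULL          
Wrong timezone | NULL          
Crash on save  | Wrong timezone
Broken link    | Wrong timezone
Missing icon   | Wrong total   
Stale cache    | Crash on save 


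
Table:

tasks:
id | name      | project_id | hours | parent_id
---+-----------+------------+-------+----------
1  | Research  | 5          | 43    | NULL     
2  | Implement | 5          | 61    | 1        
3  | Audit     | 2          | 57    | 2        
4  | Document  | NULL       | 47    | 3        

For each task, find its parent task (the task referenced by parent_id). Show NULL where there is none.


This is a self-join: tasks is joined to a second copy of itself, matching each row's parent_id to another row's id. Use LEFT JOIN so rows with parent_id=NULL are kept.
  - task 1 (Research): parent_id=NULL -> NULL
  - task 2 (Implement): parent_id=1 -> Research
  - task 3 (Audit): parent_id=2 -> Implement
  - task 4 (Document): parent_id=3 -> Audit

SQL:
SELECT a.name AS item, b.name AS parent
FROM tasks a
LEFT JOIN tasks b ON a.parent_id = b.id

Result:
item      | parent   
----------+----------
Research  | NULL     
Implement | Research 
Audit     | Implement
Document  | Audit    


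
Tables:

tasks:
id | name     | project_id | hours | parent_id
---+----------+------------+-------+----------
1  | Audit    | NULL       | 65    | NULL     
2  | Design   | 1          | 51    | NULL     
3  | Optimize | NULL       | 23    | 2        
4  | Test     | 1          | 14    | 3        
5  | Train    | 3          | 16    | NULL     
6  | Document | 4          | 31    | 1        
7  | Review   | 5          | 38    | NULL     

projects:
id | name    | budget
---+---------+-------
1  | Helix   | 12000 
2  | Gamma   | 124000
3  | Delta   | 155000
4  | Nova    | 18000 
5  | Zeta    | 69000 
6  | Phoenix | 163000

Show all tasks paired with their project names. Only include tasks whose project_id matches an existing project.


INNER JOIN keeps only tasks rows whose project_id matches an id in projects. Walk through each task:
  - task 1 (Audit): project_id=NULL, no match -> dropped
  - task 2 (Design): project_id=1 -> matches Helix
  - task 3 (Optimize): project_id=NULL, no match -> dropped
  - task 4 (Test): project_id=1 -> matches Helix
  - task 5 (Train): project_id=3 -> matches Delta
  - task 6 (Document): project_id=4 -> matches Nova
  - task 7 (Review): project_id=5 -> matches Zeta
So 2 of 7 rows are dropped.

SQL:
SELECT a.name, b.name AS project
FROM tasks a
INNER JOIN projects b ON a.project_id = b.id

Result:
name     | project
---------+--------
Design   | Helix  
Test     | Helix  
Train    | Delta  
Document | Nova   
Review   | Zeta   


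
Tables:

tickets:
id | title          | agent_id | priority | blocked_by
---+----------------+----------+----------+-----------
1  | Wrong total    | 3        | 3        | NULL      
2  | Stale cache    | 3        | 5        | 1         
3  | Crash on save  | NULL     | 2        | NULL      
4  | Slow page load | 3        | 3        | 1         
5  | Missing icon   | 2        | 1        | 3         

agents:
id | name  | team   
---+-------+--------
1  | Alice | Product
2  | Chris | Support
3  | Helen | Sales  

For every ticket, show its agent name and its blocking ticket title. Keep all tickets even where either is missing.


Two LEFT JOINs from the same base table tickets: one to agents via agent_id, one to tickets itself via blocked_by. Both are LEFT so every ticket is preserved.
Match against agents:
  - ticket 1 (Wrong total): agent_id=3 -> matches Helen
  - ticket 2 (Stale cache): agent_id=3 -> matches Helen
  - ticket 3 (Crash on save): agent_id=NULL, no match -> kept with NULL
  - ticket 4 (Slow page load): agent_id=3 -> matches Helen
  - ticket 5 (Missing icon): agent_id=2 -> matches Chris
Match against tickets (self):
  - ticket 1 (Wrong total): blocked_by=NULL -> NULL
  - ticket 2 (Stale cache): blocked_by=1 -> Wrong total
  - ticket 3 (Crash on save): blocked_by=NULL -> NULL
  - ticket 4 (Slow page load): blocked_by=1 -> Wrong total
  - ticket 5 (Missing icon): blocked_by=3 -> Crash on save

SQL:
SELECT a.title, b.name AS agent, c.title AS blocked_by
FROM tickets a
LEFT JOIN agents b ON a.agent_id = b.id
LEFT JOIN tickets c ON a.blocked_by = c.id

Result:
title          | agent | blocked_by   
---------------+-------+--------------
Wrong total    | Helen | NULL         
Stale cache    | Helen | Wrong total  
Crash on save  | NULL  | NULL         
Slow page load | Helen | Wrong total  
Missing icon   | Chris | Crash on save


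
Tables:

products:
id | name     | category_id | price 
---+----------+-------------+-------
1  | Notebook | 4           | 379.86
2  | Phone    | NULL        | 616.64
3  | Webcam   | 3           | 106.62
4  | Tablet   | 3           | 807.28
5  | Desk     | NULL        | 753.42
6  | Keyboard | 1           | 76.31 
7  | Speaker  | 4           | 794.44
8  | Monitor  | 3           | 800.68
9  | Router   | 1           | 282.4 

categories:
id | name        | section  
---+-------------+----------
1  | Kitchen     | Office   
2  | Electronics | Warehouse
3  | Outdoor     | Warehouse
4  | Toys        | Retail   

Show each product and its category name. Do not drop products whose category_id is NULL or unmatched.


LEFT JOIN keeps every row from products (the left table); where category_id has no match in categories, the category columns become NULL. Walk through each product:
  - product 1 (Notebook): category_id=4 -> matches Toys
  - product 2 (Phone): category_id=NULL, no match -> kept with NULL
  - product 3 (Webcam): category_id=3 -> matches Outdoor
  - product 4 (Tablet): category_id=3 -> matches Outdoor
  - product 5 (Desk): category_id=NULL, no match -> kept with NULL
  - product 6 (Keyboard): category_id=1 -> matches Kitchen
  - product 7 (Speaker): category_id=4 -> matches Toys
  - product 8 (Monitor): category_id=3 -> matches Outdoor
  - product 9 (Router): category_id=1 -> matches Kitchen
All 9 rows appear; 2 have NULL category.

SQL:
SELECT a.name, b.name AS category
FROM products a
LEFT JOIN categories b ON a.category_id = b.id

Result:
name     | category
---------+---------
Notebook | Toys    
Phone    | NULL    
Webcam   | Outdoor 
Tablet   | Outdoor 
Desk     | NULL    
Keyboard | Kitchen 
Speaker  | Toys    
Monitor  | Outdoor 
Router   | Kitchen 


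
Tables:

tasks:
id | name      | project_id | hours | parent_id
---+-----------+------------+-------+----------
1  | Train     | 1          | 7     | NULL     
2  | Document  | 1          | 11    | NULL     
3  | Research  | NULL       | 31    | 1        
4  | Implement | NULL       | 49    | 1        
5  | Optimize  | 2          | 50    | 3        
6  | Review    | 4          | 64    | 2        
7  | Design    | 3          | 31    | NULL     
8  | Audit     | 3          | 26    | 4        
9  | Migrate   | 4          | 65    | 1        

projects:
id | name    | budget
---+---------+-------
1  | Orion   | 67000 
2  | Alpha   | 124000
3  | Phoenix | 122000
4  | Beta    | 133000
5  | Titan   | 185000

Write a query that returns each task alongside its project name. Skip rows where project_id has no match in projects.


INNER JOIN keeps only tasks rows whose project_id matches an id in projects. Walk through each task:
  - task 1 (Train): project_id=1 -> matches Orion
  - task 2 (Document): project_id=1 -> matches Orion
  - task 3 (Research): project_id=NULL, no match -> dropped
  - task 4 (Implement): project_id=NULL, no match -> dropped
  - task 5 (Optimize): project_id=2 -> matches Alpha
  - task 6 (Review): project_id=4 -> matches Beta
  - task 7 (Design): project_id=3 -> matches Phoenix
  - task 8 (Audit): project_id=3 -> matches Phoenix
  - task 9 (Migrate): project_id=4 -> matches Beta
So 2 of 9 rows are dropped.

SQL:
SELECT a.name, b.name AS project
FROM tasks a
INNER JOIN projects b ON a.project_id = b.id

Result:
name     | project
---------+--------
Train    | Orion  
Document | Orion  
Optimize | Alpha  
Review   | Beta   
Design   | Phoenix
Audit    | Phoenix
Migrate  | Beta   


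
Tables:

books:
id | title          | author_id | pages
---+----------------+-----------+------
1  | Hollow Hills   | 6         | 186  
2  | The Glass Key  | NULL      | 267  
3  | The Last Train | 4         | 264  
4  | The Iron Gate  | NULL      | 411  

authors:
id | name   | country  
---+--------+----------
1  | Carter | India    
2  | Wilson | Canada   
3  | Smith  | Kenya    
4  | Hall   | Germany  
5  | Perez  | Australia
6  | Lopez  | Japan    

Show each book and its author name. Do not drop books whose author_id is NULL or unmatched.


LEFT JOIN keeps every row from books (the left table); where author_id has no match in authors, the author columns become NULL. Walk through each book:
  - book 1 (Hollow Hills): author_id=6 -> matches Lopez
  - book 2 (The Glass Key): author_id=NULL, no match -> kept with NULL
  - book 3 (The Last Train): author_id=4 -> matches Hall
  - book 4 (The Iron Gate): author_id=NULL, no match -> kept with NULL
All 4 rows appear; 2 have NULL author.

SQL:
SELECT a.title, b.name AS author
FROM books a
LEFT JOIN authors b ON a.author_id = b.id

Result:
title          | author
---------------+-------
Hollow Hills   | Lopez 
The Glass Key  | NULL  
The Last Train | Hall  
The Iron Gate  | NULL  


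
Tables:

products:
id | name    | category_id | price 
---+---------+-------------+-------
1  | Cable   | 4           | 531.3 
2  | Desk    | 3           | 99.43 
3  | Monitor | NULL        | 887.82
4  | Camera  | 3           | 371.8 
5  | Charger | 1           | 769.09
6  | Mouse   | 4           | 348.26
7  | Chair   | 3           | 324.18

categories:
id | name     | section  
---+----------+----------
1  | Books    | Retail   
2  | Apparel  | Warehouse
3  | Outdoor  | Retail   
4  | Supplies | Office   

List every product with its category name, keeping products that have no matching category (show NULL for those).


LEFT JOIN keeps every row from products (the left table); where category_id has no match in categories, the category columns become NULL. Walk through each product:
  - product 1 (Cable): category_id=4 -> matches Supplies
  - product 2 (Desk): category_id=3 -> matches Outdoor
  - product 3 (Monitor): category_id=NULL, no match -> kept with NULL
  - product 4 (Camera): category_id=3 -> matches Outdoor
  - product 5 (Charger): category_id=1 -> matches Books
  - product 6 (Mouse): category_id=4 -> matches Supplies
  - product 7 (Chair): category_id=3 -> matches Outdoor
All 7 rows appear; 1 has NULL category.

SQL:
SELECT a.name, b.name AS category
FROM products a
LEFT JOIN categories b ON a.category_id = b.id

Result:
name    | category
--------+---------
Cable   | Supplies
Desk    | Outdoor 
Monitor | NULL    
Camera  | Outdoor 
Charger | Books   
Mouse   | Supplies
Chair   | Outdoor 


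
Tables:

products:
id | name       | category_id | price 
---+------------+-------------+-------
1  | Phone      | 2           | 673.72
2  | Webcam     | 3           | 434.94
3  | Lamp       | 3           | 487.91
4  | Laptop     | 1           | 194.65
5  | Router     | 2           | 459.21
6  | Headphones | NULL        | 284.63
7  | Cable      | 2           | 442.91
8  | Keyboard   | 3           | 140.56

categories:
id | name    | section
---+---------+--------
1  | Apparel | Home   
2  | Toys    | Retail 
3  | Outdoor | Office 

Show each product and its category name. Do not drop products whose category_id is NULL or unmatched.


LEFT JOIN keeps every row from products (the left table); where category_id has no match in categories, the category columns become NULL. Walk through each product:
  - product 1 (Phone): category_id=2 -> matches Toys
  - product 2 (Webcam): category_id=3 -> matches Outdoor
  - product 3 (Lamp): category_id=3 -> matches Outdoor
  - product 4 (Laptop): category_id=1 -> matches Apparel
  - product 5 (Router): category_id=2 -> matches Toys
  - product 6 (Headphones): category_id=NULL, no match -> kept with NULL
  - product 7 (Cable): category_id=2 -> matches Toys
  - product 8 (Keyboard): category_id=3 -> matches Outdoor
All 8 rows appear; 1 has NULL category.

SQL:
SELECT a.name, b.name AS category
FROM products a
LEFT JOIN categories b ON a.category_id = b.id

Result:
name       | category
-----------+---------
Phone      | Toys    
Webcam     | Outdoor 
Lamp       | Outdoor 
Laptop     | Apparel 
Router     | Toys    
Headphones | NULL    
Cable      | Toys    
Keyboard   | Outdoor 


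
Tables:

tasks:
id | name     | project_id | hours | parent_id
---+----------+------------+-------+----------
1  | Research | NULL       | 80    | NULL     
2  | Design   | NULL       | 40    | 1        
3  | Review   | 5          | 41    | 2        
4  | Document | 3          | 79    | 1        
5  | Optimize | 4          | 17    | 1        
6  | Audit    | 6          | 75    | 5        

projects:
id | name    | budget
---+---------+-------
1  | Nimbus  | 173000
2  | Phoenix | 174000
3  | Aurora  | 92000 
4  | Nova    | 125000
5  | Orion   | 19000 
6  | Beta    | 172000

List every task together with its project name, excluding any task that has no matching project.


INNER JOIN keeps only tasks rows whose project_id matches an id in projects. Walk through each task:
  - task 1 (Research): project_id=NULL, no match -> dropped
  - task 2 (Design): project_id=NULL, no match -> dropped
  - task 3 (Review): project_id=5 -> matches Orion
  - task 4 (Document): project_id=3 -> matches Aurora
  - task 5 (Optimize): project_id=4 -> matches Nova
  - task 6 (Audit): project_id=6 -> matches Beta
So 2 of 6 rows are dropped.

SQL:
SELECT a.name, b.name AS project
FROM tasks a
INNER JOIN projects b ON a.project_id = b.id

Result:
name     | project
---------+--------
Review   | Orion  
Document | Aurora 
Optimize | Nova   
Audit    | Beta   


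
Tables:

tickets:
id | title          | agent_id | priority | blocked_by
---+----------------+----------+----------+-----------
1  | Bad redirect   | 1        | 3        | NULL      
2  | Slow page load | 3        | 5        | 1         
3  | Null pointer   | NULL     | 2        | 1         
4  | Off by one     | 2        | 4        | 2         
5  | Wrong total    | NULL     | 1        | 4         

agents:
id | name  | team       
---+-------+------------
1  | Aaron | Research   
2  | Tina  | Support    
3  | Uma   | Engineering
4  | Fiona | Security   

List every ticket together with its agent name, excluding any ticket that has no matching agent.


INNER JOIN keeps only tickets rows whose agent_id matches an id in agents. Walk through each ticket:
  - ticket 1 (Bad redirect): agent_id=1 -> matches Aaron
  - ticket 2 (Slow page load): agent_id=3 -> matches Uma
  - ticket 3 (Null pointer): agent_id=NULL, no match -> dropped
  - ticket 4 (Off by one): agent_id=2 -> matches Tina
  - ticket 5 (Wrong total): agent_id=NULL, no match -> dropped
So 2 of 5 rows are dropped.

SQL:
SELECT a.title, b.name AS agent
FROM tickets a
INNER JOIN agents b ON a.agent_id = b.id

Result:
title          | agent
---------------+------
Bad redirect   | Aaron
Slow page load | Uma  
Off by one     | Tina 


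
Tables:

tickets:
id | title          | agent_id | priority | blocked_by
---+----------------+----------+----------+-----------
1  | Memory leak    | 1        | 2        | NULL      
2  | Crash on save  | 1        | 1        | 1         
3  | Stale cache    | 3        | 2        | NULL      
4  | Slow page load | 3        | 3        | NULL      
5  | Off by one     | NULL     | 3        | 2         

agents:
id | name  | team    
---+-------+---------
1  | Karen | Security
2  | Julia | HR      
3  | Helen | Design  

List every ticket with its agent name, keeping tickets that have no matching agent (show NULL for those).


LEFT JOIN keeps every row from tickets (the left table); where agent_id has no match in agents, the agent columns become NULL. Walk through each ticket:
  - ticket 1 (Memory leak): agent_id=1 -> matches Karen
  - ticket 2 (Crash on save): agent_id=1 -> matches Karen
  - ticket 3 (Stale cache): agent_id=3 -> matches Helen
  - ticket 4 (Slow page load): agent_id=3 -> matches Helen
  - ticket 5 (Off by one): agent_id=NULL, no match -> kept with NULL
All 5 rows appear; 1 has NULL agent.

SQL:
SELECT a.title, b.name AS agent
FROM tickets a
LEFT JOIN agents b ON a.agent_id = b.id

Result:
title          | agent
---------------+------
Memory leak    | Karen
Crash on save  | Karen
Stale cache    | Helen
Slow page load | Helen
Off by one     | NULL 


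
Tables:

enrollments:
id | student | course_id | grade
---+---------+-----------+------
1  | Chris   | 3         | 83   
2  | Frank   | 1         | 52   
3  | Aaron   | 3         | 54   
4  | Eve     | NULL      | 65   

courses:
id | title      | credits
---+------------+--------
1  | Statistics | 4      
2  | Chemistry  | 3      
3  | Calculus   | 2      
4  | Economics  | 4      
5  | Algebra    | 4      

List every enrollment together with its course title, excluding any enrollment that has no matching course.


INNER JOIN keeps only enrollments rows whose course_id matches an id in courses. Walk through each enrollment:
  - enrollment 1 (Chris): course_id=3 -> matches Calculus
  - enrollment 2 (Frank): course_id=1 -> matches Statistics
  - enrollment 3 (Aaron): course_id=3 -> matches Calculus
  - enrollment 4 (Eve): course_id=NULL, no match -> dropped
So 1 of 4 rows is dropped.

SQL:
SELECT a.student, b.title AS course
FROM enrollments a
INNER JOIN courses b ON a.course_id = b.id

Result:
student | course    
--------+-----------
Chris   | Calculus  
Frank   | Statistics
Aaron   | Calculus  


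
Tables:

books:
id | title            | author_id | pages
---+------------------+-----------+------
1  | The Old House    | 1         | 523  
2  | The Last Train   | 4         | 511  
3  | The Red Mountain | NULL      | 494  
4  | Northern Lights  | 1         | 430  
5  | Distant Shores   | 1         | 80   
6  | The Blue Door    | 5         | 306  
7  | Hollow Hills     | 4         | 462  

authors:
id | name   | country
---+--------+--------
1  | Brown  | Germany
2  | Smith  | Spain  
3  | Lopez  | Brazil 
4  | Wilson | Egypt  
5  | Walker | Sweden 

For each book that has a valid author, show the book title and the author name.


INNER JOIN keeps only books rows whose author_id matches an id in authors. Walk through each book:
  - book 1 (The Old House): author_id=1 -> matches Brown
  - book 2 (The Last Train): author_id=4 -> matches Wilson
  - book 3 (The Red Mountain): author_id=NULL, no match -> dropped
  - book 4 (Northern Lights): author_id=1 -> matches Brown
  - book 5 (Distant Shores): author_id=1 -> matches Brown
  - book 6 (The Blue Door): author_id=5 -> matches Walker
  - book 7 (Hollow Hills): author_id=4 -> matches Wilson
So 1 of 7 rows is dropped.

SQL:
SELECT a.title, b.name AS author
FROM books a
INNER JOIN authors b ON a.author_id = b.id

Result:
title           | author
----------------+-------
The Old House   | Brown 
The Last Train  | Wilson
Northern Lights | Brown 
Distant Shores  | Brown 
The Blue Door   | Walker
Hollow Hills    | Wilson


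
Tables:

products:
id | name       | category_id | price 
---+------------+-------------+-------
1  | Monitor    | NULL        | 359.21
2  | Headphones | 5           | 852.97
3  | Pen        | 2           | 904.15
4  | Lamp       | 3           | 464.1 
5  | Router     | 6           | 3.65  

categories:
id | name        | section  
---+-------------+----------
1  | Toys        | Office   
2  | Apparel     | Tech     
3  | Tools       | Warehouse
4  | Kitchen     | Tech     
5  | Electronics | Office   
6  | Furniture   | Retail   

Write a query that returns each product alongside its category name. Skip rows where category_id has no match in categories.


INNER JOIN keeps only products rows whose category_id matches an id in categories. Walk through each product:
  - product 1 (Monitor): category_id=NULL, no match -> dropped
  - product 2 (Headphones): category_id=5 -> matches Electronics
  - product 3 (Pen): category_id=2 -> matches Apparel
  - product 4 (Lamp): category_id=3 -> matches Tools
  - product 5 (Router): category_id=6 -> matches Furniture
So 1 of 5 rows is dropped.

SQL:
SELECT a.name, b.name AS category
FROM products a
INNER JOIN categories b ON a.category_id = b.id

Result:
name       | category   
-----------+------------
Headphones | Electronics
Pen        | Apparel    
Lamp       | Tools      
Router     | Furniture  
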